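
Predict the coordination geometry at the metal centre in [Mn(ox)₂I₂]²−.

octahedral

Ligand charges: each oxalate is −2; each iodide is −1. With an overall charge of −2 the manganese centre must be in the +4 oxidation state.
Group 7 minus oxidation state 4 gives a d³ configuration.
Counting donor atoms: 2×oxalate (bidentate) → 4 donors; 2×iodide (monodentate) → 2 donors. Coordination number = 6.
Six donors around a single metal centre give an octahedral coordination sphere.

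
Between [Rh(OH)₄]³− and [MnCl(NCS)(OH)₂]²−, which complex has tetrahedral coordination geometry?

[MnCl(NCS)(OH)₂]²−

For [Rh(OH)₄]³−: Each hydroxide is −1; balancing the −3 overall charge requires Rh(I). Rhodium is a group-9 element; Rh(I) is therefore d⁸. A 4d d⁸ ion has a large crystal-field splitting; square planar leaves the high-energy d_{x²−y²} orbital empty and maximises CFSE. → square planar.
For [MnCl(NCS)(OH)₂]²−: Each chloride is −1; each isothiocyanate is −1; each hydroxide is −1; balancing the −2 overall charge requires Mn(II). Group 7 minus oxidation state 2 gives a d⁵ configuration. A high-spin d⁵ ion has zero CFSE in either geometry, so four ligands adopt the sterically favoured tetrahedral geometry. → tetrahedral.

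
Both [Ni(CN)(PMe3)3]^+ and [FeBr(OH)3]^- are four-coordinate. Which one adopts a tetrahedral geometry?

For [Ni(CN)(PMe3)3]^+: Each cyanide is −1; trimethylphosphine is neutral; balancing the +1 overall charge requires Ni(II). Group 10 minus oxidation state 2 gives a d⁸ configuration. Cyanide and trimethylphosphine are strong-field ligands (high in the spectrochemical series). A 3d d⁸ ion with strong-field ligands gains enough CFSE to favour square planar over tetrahedral. → square planar.
For [FeBr(OH)3]^-: Ligand charges: each bromide is −1; each hydroxide is −1. With an overall charge of −1 the iron centre must be in the +3 oxidation state. Fe sits in group 8, so the d-electron count is 8 − 3 = 5. A high-spin d⁵ ion has zero CFSE in either geometry, so four ligands adopt the sterically favoured tetrahedral geometry. → tetrahedral.

[FeBr(OH)3]^-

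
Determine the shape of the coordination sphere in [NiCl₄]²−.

tetrahedral

Ligand charges: each chloride is −1. With an overall charge of −2 the nickel centre must be in the +2 oxidation state.
Group 10 minus oxidation state 2 gives a d⁸ configuration.
Coordination number: 4.
Chloride is a weak-field ligand.
With weak-field ligands the CFSE gain from square planar is small, so a 3d d⁸ ion takes the sterically preferred tetrahedral geometry.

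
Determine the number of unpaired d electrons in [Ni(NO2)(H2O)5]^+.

2 unpaired electrons

Summing ligand charges against the +1 overall charge gives an oxidation state of +2 for nickel.
Group 10 minus oxidation state 2 gives a d⁸ configuration.
In an octahedral field the d⁸ configuration is t₂g⁶e_g² (only one arrangement possible), giving 2 unpaired electrons.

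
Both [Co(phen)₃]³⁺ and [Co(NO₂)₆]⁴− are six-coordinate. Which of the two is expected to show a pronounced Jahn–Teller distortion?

[Co(phen)₃]³⁺: Summing ligand charges against the +3 overall charge gives an oxidation state of +3 for cobalt. Co sits in group 9, so the d-electron count is 9 − 3 = 6. Co(III) has an exceptionally large octahedral splitting and is low-spin with essentially every ligand except fluoride. The d⁶ configuration leaves the e_g set evenly filled (or empty) — no strong Jahn–Teller driving force.
[Co(NO₂)₆]⁴−: Each nitro (N-bound nitrite) is −1; balancing the −4 overall charge requires Co(II). Co sits in group 9, so the d-electron count is 9 − 2 = 7. Nitro (N-bound nitrite) is a strong-field ligand (high in the spectrochemical series) for a first-row metal, so the complex is low-spin. The t₂g⁶e_g¹ (low-spin) configuration has an unevenly filled e_g set; the Jahn–Teller theorem predicts a tetragonal distortion (typically axial elongation) to lift the degeneracy.

[Co(NO₂)₆]⁴−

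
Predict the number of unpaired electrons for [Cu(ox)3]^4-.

1 unpaired electron

Each oxalate is −2; balancing the −4 overall charge requires Cu(II).
Copper is a group-11 element; Cu(II) is therefore d⁹.
Counting donor atoms: 3×oxalate (bidentate) → 6 donors. Coordination number = 6.
In an octahedral field the d⁹ configuration is t₂g⁶e_g³ (only one arrangement possible), giving 1 unpaired electron.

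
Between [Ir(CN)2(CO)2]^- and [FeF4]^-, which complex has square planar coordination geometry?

For [Ir(CN)2(CO)2]^-: Summing ligand charges against the −1 overall charge gives an oxidation state of +1 for iridium. Ir sits in group 9, so the d-electron count is 9 − 1 = 8. A 5d d⁸ ion has a large crystal-field splitting; square planar leaves the high-energy d_{x²−y²} orbital empty and maximises CFSE. → square planar.
For [FeF4]^-: Ligand charges: each fluoride is −1. With an overall charge of −1 the iron centre must be in the +3 oxidation state. Fe sits in group 8, so the d-electron count is 8 − 3 = 5. A high-spin d⁵ ion has zero CFSE in either geometry, so four ligands adopt the sterically favoured tetrahedral geometry. → tetrahedral.

[Ir(CN)2(CO)2]^-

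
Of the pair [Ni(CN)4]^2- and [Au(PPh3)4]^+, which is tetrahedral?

[Au(PPh3)4]^+

For [Ni(CN)4]^2-: Each cyanide is −1; balancing the −2 overall charge requires Ni(II). Nickel is a group-10 element; Ni(II) is therefore d⁸. Cyanide is a strong-field ligand (high in the spectrochemical series). A 3d d⁸ ion with strong-field ligands gains enough CFSE to favour square planar over tetrahedral. → square planar.
For [Au(PPh3)4]^+: Ligand charges: triphenylphosphine is neutral. With an overall charge of +1 the gold centre must be in the +1 oxidation state. Group 11 minus oxidation state 1 gives a d¹⁰ configuration. A d¹⁰ ion has no crystal-field stabilisation preference between square planar and tetrahedral, so four ligands adopt the sterically favoured tetrahedral geometry. → tetrahedral.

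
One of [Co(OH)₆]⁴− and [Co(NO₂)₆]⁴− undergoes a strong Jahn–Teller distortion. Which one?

[Co(OH)₆]⁴−: Each hydroxide is −1; balancing the −4 overall charge requires Co(II). Group 9 minus oxidation state 2 gives a d⁷ configuration. Hydroxide is a weak-field ligand for a first-row metal, so the complex is high-spin. The d⁷ configuration leaves the e_g set evenly filled (or empty) — no strong Jahn–Teller driving force.
[Co(NO₂)₆]⁴−: Each nitro (N-bound nitrite) is −1; balancing the −4 overall charge requires Co(II). Group 9 minus oxidation state 2 gives a d⁷ configuration. Nitro (N-bound nitrite) is a strong-field ligand (high in the spectrochemical series) for a first-row metal, so the complex is low-spin. The t₂g⁶e_g¹ (low-spin) configuration has an unevenly filled e_g set; the Jahn–Teller theorem predicts a tetragonal distortion (typically axial elongation) to lift the degeneracy.

[Co(NO₂)₆]⁴−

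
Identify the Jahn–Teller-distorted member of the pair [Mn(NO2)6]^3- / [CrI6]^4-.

[CrI6]^4-

[Mn(NO2)6]^3-: Ligand charges: each nitro (N-bound nitrite) is −1. With an overall charge of −3 the manganese centre must be in the +3 oxidation state. Mn sits in group 7, so the d-electron count is 7 − 3 = 4. Nitro (N-bound nitrite) is a strong-field ligand (high in the spectrochemical series) for a first-row metal, so the complex is low-spin. The d⁴ configuration leaves the e_g set evenly filled (or empty) — no strong Jahn–Teller driving force.
[CrI6]^4-: Ligand charges: each iodide is −1. With an overall charge of −4 the chromium centre must be in the +2 oxidation state. Cr sits in group 6, so the d-electron count is 6 − 2 = 4. Iodide is a weak-field ligand for a first-row metal, so the complex is high-spin. The t₂g³e_g¹ (high-spin) configuration has an unevenly filled e_g set; the Jahn–Teller theorem predicts a tetragonal distortion (typically axial elongation) to lift the degeneracy.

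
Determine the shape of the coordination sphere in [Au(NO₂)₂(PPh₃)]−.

trigonal planar

Each nitro (N-bound nitrite) is −1; triphenylphosphine is neutral; balancing the −1 overall charge requires Au(I).
Au sits in group 11, so the d-electron count is 11 − 1 = 10.
With 3 monodentate ligands the coordination number is 3.
Three ligands around a d¹⁰ centre minimise repulsion in a trigonal-planar arrangement.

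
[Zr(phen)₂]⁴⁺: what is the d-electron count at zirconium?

Ligand charges: 1,10-phenanthroline is neutral. With an overall charge of +4 the zirconium centre must be in the +4 oxidation state.
Group 4 minus oxidation state 4 gives a d⁰ configuration.

d0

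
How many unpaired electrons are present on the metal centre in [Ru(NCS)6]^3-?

1 unpaired electron

Summing ligand charges against the −3 overall charge gives an oxidation state of +3 for ruthenium.
Group 8 minus oxidation state 3 gives a d⁵ configuration.
The spin state decides the count: a 4d ion has a large Δₒ and is invariably low-spin.
An octahedral low-spin d⁵ ion is t₂g⁵e_g⁰, giving 1 unpaired electron.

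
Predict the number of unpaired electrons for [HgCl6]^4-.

Ligand charges: each chloride is −1. With an overall charge of −4 the mercury centre must be in the +2 oxidation state.
Hg sits in group 12, so the d-electron count is 12 − 2 = 10.
In an octahedral field the d¹⁰ configuration is t₂g⁶e_g⁴, giving 0 unpaired electrons.

0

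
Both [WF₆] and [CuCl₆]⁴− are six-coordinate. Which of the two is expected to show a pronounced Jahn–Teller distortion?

[CuCl₆]⁴−

[WF₆]: Each fluoride is −1; balancing the 0 overall charge requires W(VI). Tungsten is a group-6 element; W(VI) is therefore d⁰. The d⁰ configuration leaves the e_g set evenly filled (or empty) — no strong Jahn–Teller driving force.
[CuCl₆]⁴−: Summing ligand charges against the −4 overall charge gives an oxidation state of +2 for copper. Group 11 minus oxidation state 2 gives a d⁹ configuration. The t₂g⁶e_g³ configuration has an unevenly filled e_g set; the Jahn–Teller theorem predicts a tetragonal distortion (typically axial elongation) to lift the degeneracy.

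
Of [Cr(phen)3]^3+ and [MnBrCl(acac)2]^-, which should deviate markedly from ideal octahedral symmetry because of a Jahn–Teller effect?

[Cr(phen)3]^3+: Ligand charges: 1,10-phenanthroline is neutral. With an overall charge of +3 the chromium centre must be in the +3 oxidation state. Chromium is a group-6 element; Cr(III) is therefore d³. The d³ configuration leaves the e_g set evenly filled (or empty) — no strong Jahn–Teller driving force.
[MnBrCl(acac)2]^-: Summing ligand charges against the −1 overall charge gives an oxidation state of +3 for manganese. Mn sits in group 7, so the d-electron count is 7 − 3 = 4. Acetylacetonate, bromide, and chloride are weak-field ligands for a first-row metal, so the complex is high-spin. The t₂g³e_g¹ (high-spin) configuration has an unevenly filled e_g set; the Jahn–Teller theorem predicts a tetragonal distortion (typically axial elongation) to lift the degeneracy.

[MnBrCl(acac)2]^-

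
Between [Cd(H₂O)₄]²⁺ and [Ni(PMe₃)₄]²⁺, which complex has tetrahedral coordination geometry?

For [Cd(H₂O)₄]²⁺: Ligand charges: water is neutral. With an overall charge of +2 the cadmium centre must be in the +2 oxidation state. Cd sits in group 12, so the d-electron count is 12 − 2 = 10. A d¹⁰ ion has no crystal-field stabilisation preference between square planar and tetrahedral, so four ligands adopt the sterically favoured tetrahedral geometry. → tetrahedral.
For [Ni(PMe₃)₄]²⁺: Trimethylphosphine is neutral; balancing the +2 overall charge requires Ni(II). Group 10 minus oxidation state 2 gives a d⁸ configuration. Trimethylphosphine is a strong-field ligand (high in the spectrochemical series). A 3d d⁸ ion with strong-field ligands gains enough CFSE to favour square planar over tetrahedral. → square planar.

[Cd(H₂O)₄]²⁺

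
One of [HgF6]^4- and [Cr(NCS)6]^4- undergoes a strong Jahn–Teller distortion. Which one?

[Cr(NCS)6]^4-

[HgF6]^4-: Summing ligand charges against the −4 overall charge gives an oxidation state of +2 for mercury. Group 12 minus oxidation state 2 gives a d¹⁰ configuration. The d¹⁰ configuration leaves the e_g set evenly filled (or empty) — no strong Jahn–Teller driving force.
[Cr(NCS)6]^4-: Each isothiocyanate is −1; balancing the −4 overall charge requires Cr(II). Group 6 minus oxidation state 2 gives a d⁴ configuration. Isothiocyanate is a weak-field ligand for a first-row metal, so the complex is high-spin. The t₂g³e_g¹ (high-spin) configuration has an unevenly filled e_g set; the Jahn–Teller theorem predicts a tetragonal distortion (typically axial elongation) to lift the degeneracy.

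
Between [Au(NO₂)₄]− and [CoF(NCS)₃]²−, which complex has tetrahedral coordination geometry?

For [Au(NO₂)₄]−: Ligand charges: each nitro (N-bound nitrite) is −1. With an overall charge of −1 the gold centre must be in the +3 oxidation state. Gold is a group-11 element; Au(III) is therefore d⁸. A 5d d⁸ ion has a large crystal-field splitting; square planar leaves the high-energy d_{x²−y²} orbital empty and maximises CFSE. → square planar.
For [CoF(NCS)₃]²−: Each fluoride is −1; each isothiocyanate is −1; balancing the −2 overall charge requires Co(II). Group 9 minus oxidation state 2 gives a d⁷ configuration. For a high-spin 3d d⁷ ion with weak-field ligands the small Δₜ gives little square-planar CFSE advantage, so four ligands adopt the sterically favoured tetrahedral geometry. → tetrahedral.

[CoF(NCS)₃]²−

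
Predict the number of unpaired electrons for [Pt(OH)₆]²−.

0

Ligand charges: each hydroxide is −1. With an overall charge of −2 the platinum centre must be in the +4 oxidation state.
Pt sits in group 10, so the d-electron count is 10 − 4 = 6.
The spin state decides the count: a 5d ion has a large Δₒ and is invariably low-spin.
An octahedral low-spin d⁶ ion is t₂g⁶e_g⁰, giving 0 unpaired electrons.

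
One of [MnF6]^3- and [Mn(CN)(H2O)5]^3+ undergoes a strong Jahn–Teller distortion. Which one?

[MnF6]^3-: Each fluoride is −1; balancing the −3 overall charge requires Mn(III). Group 7 minus oxidation state 3 gives a d⁴ configuration. Fluoride is a weak-field ligand for a first-row metal, so the complex is high-spin. The t₂g³e_g¹ (high-spin) configuration has an unevenly filled e_g set; the Jahn–Teller theorem predicts a tetragonal distortion (typically axial elongation) to lift the degeneracy.
[Mn(CN)(H2O)5]^3+: Summing ligand charges against the +3 overall charge gives an oxidation state of +4 for manganese. Group 7 minus oxidation state 4 gives a d³ configuration. The d³ configuration leaves the e_g set evenly filled (or empty) — no strong Jahn–Teller driving force.

[MnF6]^3-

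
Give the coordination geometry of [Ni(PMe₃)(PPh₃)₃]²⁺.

Summing ligand charges against the +2 overall charge gives an oxidation state of +2 for nickel.
Nickel is a group-10 element; Ni(II) is therefore d⁸.
Coordination number: 4.
Trimethylphosphine and triphenylphosphine are strong-field ligands (high in the spectrochemical series).
A 3d d⁸ ion with strong-field ligands gains enough CFSE to favour square planar over tetrahedral.

square planar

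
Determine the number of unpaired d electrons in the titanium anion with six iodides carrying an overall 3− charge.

1

Ligand charges: each iodide is −1. With an overall charge of −3 the titanium centre must be in the +3 oxidation state.
Titanium is a group-4 element; Ti(III) is therefore d¹.
In an octahedral field the d¹ configuration is t₂g¹e_g⁰ (only one arrangement possible), giving 1 unpaired electron.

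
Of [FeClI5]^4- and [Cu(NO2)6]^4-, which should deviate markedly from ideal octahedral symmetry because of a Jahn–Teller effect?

[FeClI5]^4-: Ligand charges: each chloride is −1; each iodide is −1. With an overall charge of −4 the iron centre must be in the +2 oxidation state. Iron is a group-8 element; Fe(II) is therefore d⁶. Chloride and iodide are weak-field ligands for a first-row metal, so the complex is high-spin. The d⁶ configuration leaves the e_g set evenly filled (or empty) — no strong Jahn–Teller driving force.
[Cu(NO2)6]^4-: Summing ligand charges against the −4 overall charge gives an oxidation state of +2 for copper. Copper is a group-11 element; Cu(II) is therefore d⁹. The t₂g⁶e_g³ configuration has an unevenly filled e_g set; the Jahn–Teller theorem predicts a tetragonal distortion (typically axial elongation) to lift the degeneracy.

[Cu(NO2)6]^4-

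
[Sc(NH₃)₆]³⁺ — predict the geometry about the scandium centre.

octahedral

Summing ligand charges against the +3 overall charge gives an oxidation state of +3 for scandium.
Group 3 minus oxidation state 3 gives a d⁰ configuration.
With 6 monodentate ligands the coordination number is 6.
Six donors around a single metal centre give an octahedral coordination sphere.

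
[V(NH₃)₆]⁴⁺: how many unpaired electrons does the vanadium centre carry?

Ligand charges: ammonia is neutral. With an overall charge of +4 the vanadium centre must be in the +4 oxidation state.
Group 5 minus oxidation state 4 gives a d¹ configuration.
In an octahedral field the d¹ configuration is t₂g¹e_g⁰ (only one arrangement possible), giving 1 unpaired electron.

1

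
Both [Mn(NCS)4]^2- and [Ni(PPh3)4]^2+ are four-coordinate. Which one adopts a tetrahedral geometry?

For [Mn(NCS)4]^2-: Ligand charges: each isothiocyanate is −1. With an overall charge of −2 the manganese centre must be in the +2 oxidation state. Manganese is a group-7 element; Mn(II) is therefore d⁵. A high-spin d⁵ ion has zero CFSE in either geometry, so four ligands adopt the sterically favoured tetrahedral geometry. → tetrahedral.
For [Ni(PPh3)4]^2+: Summing ligand charges against the +2 overall charge gives an oxidation state of +2 for nickel. Ni sits in group 10, so the d-electron count is 10 − 2 = 8. Triphenylphosphine is a strong-field ligand (high in the spectrochemical series). A 3d d⁸ ion with strong-field ligands gains enough CFSE to favour square planar over tetrahedral. → square planar.

[Mn(NCS)4]^2-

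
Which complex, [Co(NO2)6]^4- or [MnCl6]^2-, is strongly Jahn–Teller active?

[Co(NO2)6]^4-

[Co(NO2)6]^4-: Each nitro (N-bound nitrite) is −1; balancing the −4 overall charge requires Co(II). Group 9 minus oxidation state 2 gives a d⁷ configuration. Nitro (N-bound nitrite) is a strong-field ligand (high in the spectrochemical series) for a first-row metal, so the complex is low-spin. The t₂g⁶e_g¹ (low-spin) configuration has an unevenly filled e_g set; the Jahn–Teller theorem predicts a tetragonal distortion (typically axial elongation) to lift the degeneracy.
[MnCl6]^2-: Each chloride is −1; balancing the −2 overall charge requires Mn(IV). Group 7 minus oxidation state 4 gives a d³ configuration. The d³ configuration leaves the e_g set evenly filled (or empty) — no strong Jahn–Teller driving force.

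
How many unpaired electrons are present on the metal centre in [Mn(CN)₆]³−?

Ligand charges: each cyanide is −1. With an overall charge of −3 the manganese centre must be in the +3 oxidation state.
Mn sits in group 7, so the d-electron count is 7 − 3 = 4.
The spin state decides the count: Cyanide is a strong-field ligand (high in the spectrochemical series) for a first-row metal, so the complex is low-spin.
An octahedral low-spin d⁴ ion is t₂g⁴e_g⁰, giving 2 unpaired electrons.

2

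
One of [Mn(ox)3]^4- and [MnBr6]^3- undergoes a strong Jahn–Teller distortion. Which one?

[MnBr6]^3-

[Mn(ox)3]^4-: Summing ligand charges against the −4 overall charge gives an oxidation state of +2 for manganese. Manganese is a group-7 element; Mn(II) is therefore d⁵. Oxalate is a weak-field ligand for a first-row metal, so the complex is high-spin. The d⁵ configuration leaves the e_g set evenly filled (or empty) — no strong Jahn–Teller driving force.
[MnBr6]^3-: Ligand charges: each bromide is −1. With an overall charge of −3 the manganese centre must be in the +3 oxidation state. Mn sits in group 7, so the d-electron count is 7 − 3 = 4. Bromide is a weak-field ligand for a first-row metal, so the complex is high-spin. The t₂g³e_g¹ (high-spin) configuration has an unevenly filled e_g set; the Jahn–Teller theorem predicts a tetragonal distortion (typically axial elongation) to lift the degeneracy.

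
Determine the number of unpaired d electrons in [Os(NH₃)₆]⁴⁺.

Ammonia is neutral; balancing the +4 overall charge requires Os(IV).
Os sits in group 8, so the d-electron count is 8 − 4 = 4.
The spin state decides the count: a 5d ion has a large Δₒ and is invariably low-spin.
An octahedral low-spin d⁴ ion is t₂g⁴e_g⁰, giving 2 unpaired electrons.

2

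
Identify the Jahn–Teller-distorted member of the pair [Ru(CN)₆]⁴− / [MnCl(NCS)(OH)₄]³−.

[Ru(CN)₆]⁴−: Summing ligand charges against the −4 overall charge gives an oxidation state of +2 for ruthenium. Group 8 minus oxidation state 2 gives a d⁶ configuration. A 4d ion has a large Δₒ and is invariably low-spin. The d⁶ configuration leaves the e_g set evenly filled (or empty) — no strong Jahn–Teller driving force.
[MnCl(NCS)(OH)₄]³−: Summing ligand charges against the −3 overall charge gives an oxidation state of +3 for manganese. Group 7 minus oxidation state 3 gives a d⁴ configuration. Chloride, hydroxide, and isothiocyanate are weak-field ligands for a first-row metal, so the complex is high-spin. The t₂g³e_g¹ (high-spin) configuration has an unevenly filled e_g set; the Jahn–Teller theorem predicts a tetragonal distortion (typically axial elongation) to lift the degeneracy.

[MnCl(NCS)(OH)₄]³−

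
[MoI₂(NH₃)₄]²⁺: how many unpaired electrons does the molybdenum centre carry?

2

Ligand charges: each iodide is −1; ammonia is neutral. With an overall charge of +2 the molybdenum centre must be in the +4 oxidation state.
Group 6 minus oxidation state 4 gives a d² configuration.
In an octahedral field the d² configuration is t₂g²e_g⁰ (only one arrangement possible), giving 2 unpaired electrons.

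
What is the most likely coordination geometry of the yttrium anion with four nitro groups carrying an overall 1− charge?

tetrahedral

Each nitro (N-bound nitrite) is −1; balancing the −1 overall charge requires Y(III).
Group 3 minus oxidation state 3 gives a d⁰ configuration.
With 4 monodentate ligands the coordination number is 4.
A d⁰ ion has no crystal-field stabilisation preference between square planar and tetrahedral, so four ligands adopt the sterically favoured tetrahedral geometry.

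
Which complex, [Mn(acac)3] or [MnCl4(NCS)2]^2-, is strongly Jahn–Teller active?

[Mn(acac)3]: Each acetylacetonate is −1; balancing the 0 overall charge requires Mn(III). Manganese is a group-7 element; Mn(III) is therefore d⁴. Acetylacetonate is a weak-field ligand for a first-row metal, so the complex is high-spin. The t₂g³e_g¹ (high-spin) configuration has an unevenly filled e_g set; the Jahn–Teller theorem predicts a tetragonal distortion (typically axial elongation) to lift the degeneracy.
[MnCl4(NCS)2]^2-: Summing ligand charges against the −2 overall charge gives an oxidation state of +4 for manganese. Group 7 minus oxidation state 4 gives a d³ configuration. The d³ configuration leaves the e_g set evenly filled (or empty) — no strong Jahn–Teller driving force.

[Mn(acac)3]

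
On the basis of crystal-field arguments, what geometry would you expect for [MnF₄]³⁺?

Ligand charges: each fluoride is −1. With an overall charge of +3 the manganese centre must be in the +7 oxidation state.
Group 7 minus oxidation state 7 gives a d⁰ configuration.
Coordination number: 4.
A d⁰ ion has no crystal-field stabilisation preference between square planar and tetrahedral, so four ligands adopt the sterically favoured tetrahedral geometry.

tetrahedral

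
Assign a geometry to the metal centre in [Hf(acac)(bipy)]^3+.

Ligand charges: each acetylacetonate is −1; 2,2′-bipyridine is neutral. With an overall charge of +3 the hafnium centre must be in the +4 oxidation state.
Hf sits in group 4, so the d-electron count is 4 − 4 = 0.
Counting donor atoms: 1×acetylacetonate (bidentate) → 2 donors; 1×2,2′-bipyridine (bidentate) → 2 donors. Coordination number = 4.
A d⁰ ion has no crystal-field stabilisation preference between square planar and tetrahedral, so four ligands adopt the sterically favoured tetrahedral geometry.

tetrahedral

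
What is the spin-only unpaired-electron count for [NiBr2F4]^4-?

2

Each bromide is −1; each fluoride is −1; balancing the −4 overall charge requires Ni(II).
Group 10 minus oxidation state 2 gives a d⁸ configuration.
In an octahedral field the d⁸ configuration is t₂g⁶e_g² (only one arrangement possible), giving 2 unpaired electrons.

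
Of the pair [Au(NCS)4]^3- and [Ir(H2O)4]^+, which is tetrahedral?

For [Au(NCS)4]^3-: Each isothiocyanate is −1; balancing the −3 overall charge requires Au(I). Gold is a group-11 element; Au(I) is therefore d¹⁰. A d¹⁰ ion has no crystal-field stabilisation preference between square planar and tetrahedral, so four ligands adopt the sterically favoured tetrahedral geometry. → tetrahedral.
For [Ir(H2O)4]^+: Water is neutral; balancing the +1 overall charge requires Ir(I). Iridium is a group-9 element; Ir(I) is therefore d⁸. A 5d d⁸ ion has a large crystal-field splitting; square planar leaves the high-energy d_{x²−y²} orbital empty and maximises CFSE. → square planar.

[Au(NCS)4]^3-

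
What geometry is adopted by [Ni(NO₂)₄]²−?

square planar

Ligand charges: each nitro (N-bound nitrite) is −1. With an overall charge of −2 the nickel centre must be in the +2 oxidation state.
Group 10 minus oxidation state 2 gives a d⁸ configuration.
With 4 monodentate ligands the coordination number is 4.
Nitro (N-bound nitrite) is a strong-field ligand (high in the spectrochemical series).
A 3d d⁸ ion with strong-field ligands gains enough CFSE to favour square planar over tetrahedral.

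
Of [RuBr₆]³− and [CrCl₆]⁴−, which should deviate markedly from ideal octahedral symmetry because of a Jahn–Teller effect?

[CrCl₆]⁴−

[RuBr₆]³−: Summing ligand charges against the −3 overall charge gives an oxidation state of +3 for ruthenium. Group 8 minus oxidation state 3 gives a d⁵ configuration. A 4d ion has a large Δₒ and is invariably low-spin. The d⁵ configuration leaves the e_g set evenly filled (or empty) — no strong Jahn–Teller driving force.
[CrCl₆]⁴−: Ligand charges: each chloride is −1. With an overall charge of −4 the chromium centre must be in the +2 oxidation state. Cr sits in group 6, so the d-electron count is 6 − 2 = 4. Chloride is a weak-field ligand for a first-row metal, so the complex is high-spin. The t₂g³e_g¹ (high-spin) configuration has an unevenly filled e_g set; the Jahn–Teller theorem predicts a tetragonal distortion (typically axial elongation) to lift the degeneracy.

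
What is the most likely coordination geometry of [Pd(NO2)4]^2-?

square planar

Summing ligand charges against the −2 overall charge gives an oxidation state of +2 for palladium.
Pd sits in group 10, so the d-electron count is 10 − 2 = 8.
Coordination number: 4.
A 4d d⁸ ion has a large crystal-field splitting; square planar leaves the high-energy d_{x²−y²} orbital empty and maximises CFSE.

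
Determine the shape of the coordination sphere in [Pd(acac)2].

Ligand charges: each acetylacetonate is −1. With an overall charge of 0 the palladium centre must be in the +2 oxidation state.
Group 10 minus oxidation state 2 gives a d⁸ configuration.
Counting donor atoms: 2×acetylacetonate (bidentate) → 4 donors. Coordination number = 4.
A 4d d⁸ ion has a large crystal-field splitting; square planar leaves the high-energy d_{x²−y²} orbital empty and maximises CFSE.

square planar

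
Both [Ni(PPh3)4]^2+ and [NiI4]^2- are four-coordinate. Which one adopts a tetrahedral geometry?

[NiI4]^2-

For [Ni(PPh3)4]^2+: Triphenylphosphine is neutral; balancing the +2 overall charge requires Ni(II). Ni sits in group 10, so the d-electron count is 10 − 2 = 8. Triphenylphosphine is a strong-field ligand (high in the spectrochemical series). A 3d d⁸ ion with strong-field ligands gains enough CFSE to favour square planar over tetrahedral. → square planar.
For [NiI4]^2-: Summing ligand charges against the −2 overall charge gives an oxidation state of +2 for nickel. Group 10 minus oxidation state 2 gives a d⁸ configuration. Iodide is a weak-field ligand. With weak-field ligands the CFSE gain from square planar is small, so a 3d d⁸ ion takes the sterically preferred tetrahedral geometry. → tetrahedral.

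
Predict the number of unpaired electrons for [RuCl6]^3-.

1 unpaired electron

Summing ligand charges against the −3 overall charge gives an oxidation state of +3 for ruthenium.
Group 8 minus oxidation state 3 gives a d⁵ configuration.
The spin state decides the count: a 4d ion has a large Δₒ and is invariably low-spin.
An octahedral low-spin d⁵ ion is t₂g⁵e_g⁰, giving 1 unpaired electron.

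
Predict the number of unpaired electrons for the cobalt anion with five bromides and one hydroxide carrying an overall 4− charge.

3 unpaired electrons

Each bromide is −1; each hydroxide is −1; balancing the −4 overall charge requires Co(II).
Co sits in group 9, so the d-electron count is 9 − 2 = 7.
The spin state decides the count: Bromide and hydroxide are weak-field ligands for a first-row metal, so the complex is high-spin.
An octahedral high-spin d⁷ ion is t₂g⁵e_g², giving 3 unpaired electrons.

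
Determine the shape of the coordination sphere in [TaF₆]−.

octahedral

Each fluoride is −1; balancing the −1 overall charge requires Ta(V).
Ta sits in group 5, so the d-electron count is 5 − 5 = 0.
Coordination number: 6.
Six donors around a single metal centre give an octahedral coordination sphere.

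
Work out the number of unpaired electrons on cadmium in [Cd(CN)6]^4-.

Ligand charges: each cyanide is −1. With an overall charge of −4 the cadmium centre must be in the +2 oxidation state.
Group 12 minus oxidation state 2 gives a d¹⁰ configuration.
In an octahedral field the d¹⁰ configuration is t₂g⁶e_g⁴, giving 0 unpaired electrons.

0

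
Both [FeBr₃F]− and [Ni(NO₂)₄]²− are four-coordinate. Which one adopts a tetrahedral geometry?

For [FeBr₃F]−: Each bromide is −1; each fluoride is −1; balancing the −1 overall charge requires Fe(III). Iron is a group-8 element; Fe(III) is therefore d⁵. A high-spin d⁵ ion has zero CFSE in either geometry, so four ligands adopt the sterically favoured tetrahedral geometry. → tetrahedral.
For [Ni(NO₂)₄]²−: Ligand charges: each nitro (N-bound nitrite) is −1. With an overall charge of −2 the nickel centre must be in the +2 oxidation state. Ni sits in group 10, so the d-electron count is 10 − 2 = 8. Nitro (N-bound nitrite) is a strong-field ligand (high in the spectrochemical series). A 3d d⁸ ion with strong-field ligands gains enough CFSE to favour square planar over tetrahedral. → square planar.

[FeBr₃F]−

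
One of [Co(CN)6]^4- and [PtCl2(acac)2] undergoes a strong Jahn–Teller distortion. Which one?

[Co(CN)6]^4-

[Co(CN)6]^4-: Each cyanide is −1; balancing the −4 overall charge requires Co(II). Cobalt is a group-9 element; Co(II) is therefore d⁷. Cyanide is a strong-field ligand (high in the spectrochemical series) for a first-row metal, so the complex is low-spin. The t₂g⁶e_g¹ (low-spin) configuration has an unevenly filled e_g set; the Jahn–Teller theorem predicts a tetragonal distortion (typically axial elongation) to lift the degeneracy.
[PtCl2(acac)2]: Ligand charges: each chloride is −1; each acetylacetonate is −1. With an overall charge of 0 the platinum centre must be in the +4 oxidation state. Pt sits in group 10, so the d-electron count is 10 − 4 = 6. A 5d ion has a large Δₒ and is invariably low-spin. The d⁶ configuration leaves the e_g set evenly filled (or empty) — no strong Jahn–Teller driving force.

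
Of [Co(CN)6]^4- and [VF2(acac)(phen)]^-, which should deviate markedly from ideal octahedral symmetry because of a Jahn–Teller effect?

[Co(CN)6]^4-

[Co(CN)6]^4-: Ligand charges: each cyanide is −1. With an overall charge of −4 the cobalt centre must be in the +2 oxidation state. Cobalt is a group-9 element; Co(II) is therefore d⁷. Cyanide is a strong-field ligand (high in the spectrochemical series) for a first-row metal, so the complex is low-spin. The t₂g⁶e_g¹ (low-spin) configuration has an unevenly filled e_g set; the Jahn–Teller theorem predicts a tetragonal distortion (typically axial elongation) to lift the degeneracy.
[VF2(acac)(phen)]^-: Each fluoride is −1; each acetylacetonate is −1; 1,10-phenanthroline is neutral; balancing the −1 overall charge requires V(II). Group 5 minus oxidation state 2 gives a d³ configuration. The d³ configuration leaves the e_g set evenly filled (or empty) — no strong Jahn–Teller driving force.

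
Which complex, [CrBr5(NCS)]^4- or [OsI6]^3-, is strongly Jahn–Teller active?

[CrBr5(NCS)]^4-

[CrBr5(NCS)]^4-: Each bromide is −1; each isothiocyanate is −1; balancing the −4 overall charge requires Cr(II). Chromium is a group-6 element; Cr(II) is therefore d⁴. Bromide and isothiocyanate are weak-field ligands for a first-row metal, so the complex is high-spin. The t₂g³e_g¹ (high-spin) configuration has an unevenly filled e_g set; the Jahn–Teller theorem predicts a tetragonal distortion (typically axial elongation) to lift the degeneracy.
[OsI6]^3-: Summing ligand charges against the −3 overall charge gives an oxidation state of +3 for osmium. Osmium is a group-8 element; Os(III) is therefore d⁵. A 5d ion has a large Δₒ and is invariably low-spin. The d⁵ configuration leaves the e_g set evenly filled (or empty) — no strong Jahn–Teller driving force.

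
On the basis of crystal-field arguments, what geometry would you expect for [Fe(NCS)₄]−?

Each isothiocyanate is −1; balancing the −1 overall charge requires Fe(III).
Group 8 minus oxidation state 3 gives a d⁵ configuration.
With 4 monodentate ligands the coordination number is 4.
Isothiocyanate is a weak-field ligand.
A high-spin d⁵ ion has zero CFSE in either geometry, so four ligands adopt the sterically favoured tetrahedral geometry.

tetrahedral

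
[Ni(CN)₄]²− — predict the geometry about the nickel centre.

square planar

Ligand charges: each cyanide is −1. With an overall charge of −2 the nickel centre must be in the +2 oxidation state.
Ni sits in group 10, so the d-electron count is 10 − 2 = 8.
With 4 monodentate ligands the coordination number is 4.
Cyanide is a strong-field ligand (high in the spectrochemical series).
A 3d d⁸ ion with strong-field ligands gains enough CFSE to favour square planar over tetrahedral.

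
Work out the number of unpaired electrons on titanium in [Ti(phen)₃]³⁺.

1,10-phenanthroline is neutral; balancing the +3 overall charge requires Ti(III).
Group 4 minus oxidation state 3 gives a d¹ configuration.
Counting donor atoms: 3×1,10-phenanthroline (bidentate) → 6 donors. Coordination number = 6.
In an octahedral field the d¹ configuration is t₂g¹e_g⁰ (only one arrangement possible), giving 1 unpaired electron.

1 unpaired electron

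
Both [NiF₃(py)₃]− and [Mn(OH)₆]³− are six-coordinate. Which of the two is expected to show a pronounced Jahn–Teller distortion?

[NiF₃(py)₃]−: Ligand charges: each fluoride is −1; pyridine is neutral. With an overall charge of −1 the nickel centre must be in the +2 oxidation state. Group 10 minus oxidation state 2 gives a d⁸ configuration. The d⁸ configuration leaves the e_g set evenly filled (or empty) — no strong Jahn–Teller driving force.
[Mn(OH)₆]³−: Summing ligand charges against the −3 overall charge gives an oxidation state of +3 for manganese. Manganese is a group-7 element; Mn(III) is therefore d⁴. Hydroxide is a weak-field ligand for a first-row metal, so the complex is high-spin. The t₂g³e_g¹ (high-spin) configuration has an unevenly filled e_g set; the Jahn–Teller theorem predicts a tetragonal distortion (typically axial elongation) to lift the degeneracy.

[Mn(OH)₆]³−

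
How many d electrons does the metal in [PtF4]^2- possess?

d8

Each fluoride is −1; balancing the −2 overall charge requires Pt(II).
Platinum is a group-10 element; Pt(II) is therefore d⁸.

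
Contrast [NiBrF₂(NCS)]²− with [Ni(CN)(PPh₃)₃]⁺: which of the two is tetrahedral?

For [NiBrF₂(NCS)]²−: Ligand charges: each bromide is −1; each fluoride is −1; each isothiocyanate is −1. With an overall charge of −2 the nickel centre must be in the +2 oxidation state. Nickel is a group-10 element; Ni(II) is therefore d⁸. Bromide, fluoride, and isothiocyanate are weak-field ligands. With weak-field ligands the CFSE gain from square planar is small, so a 3d d⁸ ion takes the sterically preferred tetrahedral geometry. → tetrahedral.
For [Ni(CN)(PPh₃)₃]⁺: Ligand charges: each cyanide is −1; triphenylphosphine is neutral. With an overall charge of +1 the nickel centre must be in the +2 oxidation state. Nickel is a group-10 element; Ni(II) is therefore d⁸. Cyanide and triphenylphosphine are strong-field ligands (high in the spectrochemical series). A 3d d⁸ ion with strong-field ligands gains enough CFSE to favour square planar over tetrahedral. → square planar.

[NiBrF₂(NCS)]²−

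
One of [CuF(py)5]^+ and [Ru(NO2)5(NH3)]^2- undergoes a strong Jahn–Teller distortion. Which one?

[CuF(py)5]^+: Each fluoride is −1; pyridine is neutral; balancing the +1 overall charge requires Cu(II). Cu sits in group 11, so the d-electron count is 11 − 2 = 9. The t₂g⁶e_g³ configuration has an unevenly filled e_g set; the Jahn–Teller theorem predicts a tetragonal distortion (typically axial elongation) to lift the degeneracy.
[Ru(NO2)5(NH3)]^2-: Ligand charges: each nitro (N-bound nitrite) is −1; ammonia is neutral. With an overall charge of −2 the ruthenium centre must be in the +3 oxidation state. Ruthenium is a group-8 element; Ru(III) is therefore d⁵. A 4d ion has a large Δₒ and is invariably low-spin. The d⁵ configuration leaves the e_g set evenly filled (or empty) — no strong Jahn–Teller driving force.

[CuF(py)5]^+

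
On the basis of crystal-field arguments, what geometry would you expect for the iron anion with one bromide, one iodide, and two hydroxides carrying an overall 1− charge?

Summing ligand charges against the −1 overall charge gives an oxidation state of +3 for iron.
Group 8 minus oxidation state 3 gives a d⁵ configuration.
With 4 monodentate ligands the coordination number is 4.
Bromide, hydroxide, and iodide are weak-field ligands.
A high-spin d⁵ ion has zero CFSE in either geometry, so four ligands adopt the sterically favoured tetrahedral geometry.

tetrahedral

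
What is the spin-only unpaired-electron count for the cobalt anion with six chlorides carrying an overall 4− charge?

Summing ligand charges against the −4 overall charge gives an oxidation state of +2 for cobalt.
Cobalt is a group-9 element; Co(II) is therefore d⁷.
The spin state decides the count: Chloride is a weak-field ligand for a first-row metal, so the complex is high-spin.
An octahedral high-spin d⁷ ion is t₂g⁵e_g², giving 3 unpaired electrons.

3 unpaired electrons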